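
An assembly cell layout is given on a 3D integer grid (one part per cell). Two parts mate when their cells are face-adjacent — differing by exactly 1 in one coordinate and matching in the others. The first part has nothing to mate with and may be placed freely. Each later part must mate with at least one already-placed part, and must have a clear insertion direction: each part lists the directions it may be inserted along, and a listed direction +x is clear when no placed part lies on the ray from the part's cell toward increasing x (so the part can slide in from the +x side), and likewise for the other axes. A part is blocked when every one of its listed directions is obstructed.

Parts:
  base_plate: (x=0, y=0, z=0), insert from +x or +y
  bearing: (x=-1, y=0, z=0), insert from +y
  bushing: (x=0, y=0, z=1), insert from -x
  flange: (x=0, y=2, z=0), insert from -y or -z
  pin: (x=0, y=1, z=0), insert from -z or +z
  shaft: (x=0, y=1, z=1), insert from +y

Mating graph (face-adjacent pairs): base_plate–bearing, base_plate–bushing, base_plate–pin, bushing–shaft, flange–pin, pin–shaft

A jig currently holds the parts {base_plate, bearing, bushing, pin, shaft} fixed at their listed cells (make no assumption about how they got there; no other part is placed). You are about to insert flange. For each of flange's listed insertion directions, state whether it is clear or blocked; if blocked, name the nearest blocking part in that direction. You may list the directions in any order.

-y: blocked by pin; -z: clear

-y: nearest on ray is pin@(0, 1, 0) ⇒ blocked
-z: ray from flange(0, 2, 0) has no placed part ⇒ clear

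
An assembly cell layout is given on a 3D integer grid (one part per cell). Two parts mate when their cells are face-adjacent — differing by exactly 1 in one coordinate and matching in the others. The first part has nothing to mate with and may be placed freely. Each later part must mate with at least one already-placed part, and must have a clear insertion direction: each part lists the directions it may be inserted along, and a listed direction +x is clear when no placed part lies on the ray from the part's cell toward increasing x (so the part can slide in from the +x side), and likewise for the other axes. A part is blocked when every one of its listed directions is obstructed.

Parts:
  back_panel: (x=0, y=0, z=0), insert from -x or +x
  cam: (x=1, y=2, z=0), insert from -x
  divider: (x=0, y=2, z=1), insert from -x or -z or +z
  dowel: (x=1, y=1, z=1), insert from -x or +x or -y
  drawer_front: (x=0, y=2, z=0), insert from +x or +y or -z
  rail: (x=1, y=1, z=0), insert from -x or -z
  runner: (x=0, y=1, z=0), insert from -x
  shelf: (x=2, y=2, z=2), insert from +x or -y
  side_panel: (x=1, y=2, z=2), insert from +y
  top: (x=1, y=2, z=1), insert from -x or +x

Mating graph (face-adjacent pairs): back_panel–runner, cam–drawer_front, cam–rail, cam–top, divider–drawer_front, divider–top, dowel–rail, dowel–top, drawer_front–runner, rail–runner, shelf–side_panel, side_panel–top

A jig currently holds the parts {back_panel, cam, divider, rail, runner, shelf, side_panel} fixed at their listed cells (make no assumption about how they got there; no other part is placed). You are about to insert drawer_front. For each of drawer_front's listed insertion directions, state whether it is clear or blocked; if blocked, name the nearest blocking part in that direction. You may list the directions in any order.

+x: nearest on ray is cam@(1, 2, 0) ⇒ blocked
+y: ray from drawer_front(0, 2, 0) has no placed part ⇒ clear
-z: ray from drawer_front(0, 2, 0) has no placed part ⇒ clear

+x: blocked by cam; +y: clear; -z: clear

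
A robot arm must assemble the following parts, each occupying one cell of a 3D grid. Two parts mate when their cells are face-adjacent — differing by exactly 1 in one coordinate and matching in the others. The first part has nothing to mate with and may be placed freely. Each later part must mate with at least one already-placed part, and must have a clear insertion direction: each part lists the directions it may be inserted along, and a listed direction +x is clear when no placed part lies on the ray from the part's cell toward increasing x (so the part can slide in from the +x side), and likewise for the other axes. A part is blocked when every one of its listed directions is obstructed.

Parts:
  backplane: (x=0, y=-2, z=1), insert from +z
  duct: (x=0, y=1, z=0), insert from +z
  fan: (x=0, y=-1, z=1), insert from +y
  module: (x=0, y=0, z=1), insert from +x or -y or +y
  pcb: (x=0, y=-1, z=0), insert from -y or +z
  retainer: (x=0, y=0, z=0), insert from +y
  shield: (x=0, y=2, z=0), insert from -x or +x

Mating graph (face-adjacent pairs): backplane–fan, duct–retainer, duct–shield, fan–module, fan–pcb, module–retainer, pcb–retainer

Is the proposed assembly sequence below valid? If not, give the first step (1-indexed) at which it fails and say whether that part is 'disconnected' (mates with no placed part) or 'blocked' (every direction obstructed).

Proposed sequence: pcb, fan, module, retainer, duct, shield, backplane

1. pcb@(0, -1, 0) [-y clear] — {pcb}
2. fan@(0, -1, 1) [+y clear] — {fan, pcb}
3. module@(0, 0, 1) [+x clear] — {fan, module, pcb}
4. retainer@(0, 0, 0) [+y clear] — {fan, module, pcb, retainer}
5. duct@(0, 1, 0) [+z clear] — {duct, fan, module, pcb, retainer}
6. shield@(0, 2, 0) [-x clear] — {duct, fan, module, pcb, retainer, shield}
7. backplane@(0, -2, 1) [+z clear] — {backplane, duct, fan, module, pcb, retainer, shield}

Valid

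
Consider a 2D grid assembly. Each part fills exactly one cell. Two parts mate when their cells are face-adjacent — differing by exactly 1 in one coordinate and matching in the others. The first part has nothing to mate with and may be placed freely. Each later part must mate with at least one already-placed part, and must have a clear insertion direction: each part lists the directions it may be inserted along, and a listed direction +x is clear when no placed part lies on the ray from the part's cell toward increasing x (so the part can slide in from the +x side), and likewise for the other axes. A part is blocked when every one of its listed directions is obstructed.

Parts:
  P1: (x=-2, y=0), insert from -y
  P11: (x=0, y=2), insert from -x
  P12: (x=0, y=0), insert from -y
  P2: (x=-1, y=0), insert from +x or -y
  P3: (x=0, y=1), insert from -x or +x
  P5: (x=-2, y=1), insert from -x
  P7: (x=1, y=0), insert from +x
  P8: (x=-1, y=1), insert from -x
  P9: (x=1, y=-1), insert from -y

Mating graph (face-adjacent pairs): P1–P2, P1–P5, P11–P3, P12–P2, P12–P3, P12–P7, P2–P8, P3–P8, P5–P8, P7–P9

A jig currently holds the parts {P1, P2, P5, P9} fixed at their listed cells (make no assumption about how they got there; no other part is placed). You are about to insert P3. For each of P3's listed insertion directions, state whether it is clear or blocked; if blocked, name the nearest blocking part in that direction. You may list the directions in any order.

+x: clear; -x: blocked by P5

-x: nearest on ray is P5@(-2, 1) ⇒ blocked
+x: ray from P3(0, 1) has no placed part ⇒ clear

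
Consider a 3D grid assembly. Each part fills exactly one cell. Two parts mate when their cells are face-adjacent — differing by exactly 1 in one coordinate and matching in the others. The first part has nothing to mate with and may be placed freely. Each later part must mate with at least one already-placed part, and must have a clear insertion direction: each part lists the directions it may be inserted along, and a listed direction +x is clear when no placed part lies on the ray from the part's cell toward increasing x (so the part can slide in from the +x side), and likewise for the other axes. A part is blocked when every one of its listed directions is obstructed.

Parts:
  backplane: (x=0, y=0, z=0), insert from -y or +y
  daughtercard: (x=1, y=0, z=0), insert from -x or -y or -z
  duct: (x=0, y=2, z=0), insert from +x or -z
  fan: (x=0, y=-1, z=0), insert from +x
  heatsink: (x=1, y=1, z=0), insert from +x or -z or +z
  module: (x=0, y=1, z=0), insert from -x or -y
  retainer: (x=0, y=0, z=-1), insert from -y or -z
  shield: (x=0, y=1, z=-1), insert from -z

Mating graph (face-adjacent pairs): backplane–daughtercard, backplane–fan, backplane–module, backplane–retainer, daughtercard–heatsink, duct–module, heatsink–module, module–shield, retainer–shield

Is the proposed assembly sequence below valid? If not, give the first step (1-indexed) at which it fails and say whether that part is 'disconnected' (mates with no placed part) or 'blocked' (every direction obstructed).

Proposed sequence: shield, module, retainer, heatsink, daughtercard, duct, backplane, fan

1. shield@(0, 1, -1) [-z clear] — {shield}
2. module@(0, 1, 0) [-x clear] — {module, shield}
3. retainer@(0, 0, -1) [-y clear] — {module, retainer, shield}
4. heatsink@(1, 1, 0) [+x clear] — {heatsink, module, retainer, shield}
5. daughtercard@(1, 0, 0) [-x clear] — {daughtercard, heatsink, module, retainer, shield}
6. duct@(0, 2, 0) [+x clear] — {daughtercard, duct, heatsink, module, retainer, shield}
7. backplane@(0, 0, 0) [-y clear] — {backplane, daughtercard, duct, heatsink, module, retainer, shield}
8. fan@(0, -1, 0) [+x clear] — {backplane, daughtercard, duct, fan, heatsink, module, retainer, shield}

Valid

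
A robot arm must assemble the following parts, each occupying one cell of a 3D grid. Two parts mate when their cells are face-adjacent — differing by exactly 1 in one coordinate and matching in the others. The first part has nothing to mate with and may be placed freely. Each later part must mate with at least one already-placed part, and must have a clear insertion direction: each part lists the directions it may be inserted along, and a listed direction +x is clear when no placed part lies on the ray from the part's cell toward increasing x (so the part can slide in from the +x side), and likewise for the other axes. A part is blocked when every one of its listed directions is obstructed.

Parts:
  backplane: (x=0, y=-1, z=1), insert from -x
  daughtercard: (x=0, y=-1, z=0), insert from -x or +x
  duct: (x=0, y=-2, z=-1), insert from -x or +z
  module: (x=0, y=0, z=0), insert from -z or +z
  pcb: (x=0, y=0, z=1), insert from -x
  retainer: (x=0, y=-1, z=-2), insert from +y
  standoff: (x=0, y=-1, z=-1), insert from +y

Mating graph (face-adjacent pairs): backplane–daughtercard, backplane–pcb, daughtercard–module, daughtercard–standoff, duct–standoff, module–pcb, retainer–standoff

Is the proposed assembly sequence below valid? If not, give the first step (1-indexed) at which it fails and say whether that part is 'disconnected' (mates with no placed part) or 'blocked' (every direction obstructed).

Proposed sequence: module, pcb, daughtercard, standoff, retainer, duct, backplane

1. module@(0, 0, 0) [-z clear] — {module}
2. pcb@(0, 0, 1) [-x clear] — {module, pcb}
3. daughtercard@(0, -1, 0) [-x clear] — {daughtercard, module, pcb}
4. standoff@(0, -1, -1) [+y clear] — {daughtercard, module, pcb, standoff}
5. retainer@(0, -1, -2) [+y clear] — {daughtercard, module, pcb, retainer, standoff}
6. duct@(0, -2, -1) [-x clear] — {daughtercard, duct, module, pcb, retainer, standoff}
7. backplane@(0, -1, 1) [-x clear] — {backplane, daughtercard, duct, module, pcb, retainer, standoff}

Valid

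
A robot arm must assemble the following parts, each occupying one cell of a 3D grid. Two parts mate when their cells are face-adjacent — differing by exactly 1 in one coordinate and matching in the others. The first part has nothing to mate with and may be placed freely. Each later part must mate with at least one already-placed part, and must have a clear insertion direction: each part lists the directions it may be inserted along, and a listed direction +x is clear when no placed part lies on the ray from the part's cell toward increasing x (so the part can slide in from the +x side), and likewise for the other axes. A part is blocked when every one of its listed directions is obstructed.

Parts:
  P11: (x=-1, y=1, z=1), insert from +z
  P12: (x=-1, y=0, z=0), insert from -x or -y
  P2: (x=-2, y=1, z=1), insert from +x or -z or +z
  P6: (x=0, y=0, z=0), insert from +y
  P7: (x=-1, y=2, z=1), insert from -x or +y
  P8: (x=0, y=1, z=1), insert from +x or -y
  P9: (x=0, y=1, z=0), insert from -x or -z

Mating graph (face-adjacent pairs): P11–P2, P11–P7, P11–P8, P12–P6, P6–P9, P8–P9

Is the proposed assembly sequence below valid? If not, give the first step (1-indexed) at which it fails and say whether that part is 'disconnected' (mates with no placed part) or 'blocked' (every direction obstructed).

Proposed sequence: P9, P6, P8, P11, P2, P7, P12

Invalid at step 2 (blocked)

1. P9@(0, 1, 0) [-x clear] — {P9}
2. P6@(0, 0, 0) — +y all obstructed ⇒ blocked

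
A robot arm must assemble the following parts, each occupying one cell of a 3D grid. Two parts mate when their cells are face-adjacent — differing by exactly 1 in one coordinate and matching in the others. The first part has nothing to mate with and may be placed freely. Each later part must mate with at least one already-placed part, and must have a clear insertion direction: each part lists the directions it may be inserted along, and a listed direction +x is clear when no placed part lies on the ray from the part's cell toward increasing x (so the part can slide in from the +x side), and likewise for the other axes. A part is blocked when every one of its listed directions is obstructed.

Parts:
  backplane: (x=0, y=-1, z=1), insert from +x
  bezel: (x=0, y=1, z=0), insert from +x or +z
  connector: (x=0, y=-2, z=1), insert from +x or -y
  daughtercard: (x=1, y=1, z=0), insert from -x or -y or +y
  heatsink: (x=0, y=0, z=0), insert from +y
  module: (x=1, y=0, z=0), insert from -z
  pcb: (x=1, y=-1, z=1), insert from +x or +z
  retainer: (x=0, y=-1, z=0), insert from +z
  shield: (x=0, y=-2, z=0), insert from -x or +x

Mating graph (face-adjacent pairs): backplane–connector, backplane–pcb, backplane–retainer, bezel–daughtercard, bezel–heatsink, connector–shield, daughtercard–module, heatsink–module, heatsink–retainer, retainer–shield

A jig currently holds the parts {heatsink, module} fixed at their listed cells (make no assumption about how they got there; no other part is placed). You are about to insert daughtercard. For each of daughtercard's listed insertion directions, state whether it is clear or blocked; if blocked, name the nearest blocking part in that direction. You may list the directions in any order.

+y: clear; -x: clear; -y: blocked by module

-x: ray from daughtercard(1, 1, 0) has no placed part ⇒ clear
-y: nearest on ray is module@(1, 0, 0) ⇒ blocked
+y: ray from daughtercard(1, 1, 0) has no placed part ⇒ clear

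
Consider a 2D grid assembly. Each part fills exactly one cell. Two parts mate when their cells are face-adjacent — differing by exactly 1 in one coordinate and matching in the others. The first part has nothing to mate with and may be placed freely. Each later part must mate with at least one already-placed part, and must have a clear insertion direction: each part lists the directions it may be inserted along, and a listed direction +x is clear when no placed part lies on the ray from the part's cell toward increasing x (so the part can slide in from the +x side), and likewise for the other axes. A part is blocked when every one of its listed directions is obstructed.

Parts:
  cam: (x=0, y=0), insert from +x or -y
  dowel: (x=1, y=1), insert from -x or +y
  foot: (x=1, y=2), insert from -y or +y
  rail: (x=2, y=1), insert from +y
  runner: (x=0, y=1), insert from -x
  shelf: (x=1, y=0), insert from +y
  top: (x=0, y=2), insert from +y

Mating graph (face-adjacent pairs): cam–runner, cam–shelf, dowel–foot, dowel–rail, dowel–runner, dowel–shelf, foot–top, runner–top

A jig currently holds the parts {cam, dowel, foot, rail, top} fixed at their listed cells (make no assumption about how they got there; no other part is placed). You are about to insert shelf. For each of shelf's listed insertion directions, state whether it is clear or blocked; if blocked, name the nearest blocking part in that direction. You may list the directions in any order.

+y: blocked by dowel

+y: nearest on ray is dowel@(1, 1) ⇒ blocked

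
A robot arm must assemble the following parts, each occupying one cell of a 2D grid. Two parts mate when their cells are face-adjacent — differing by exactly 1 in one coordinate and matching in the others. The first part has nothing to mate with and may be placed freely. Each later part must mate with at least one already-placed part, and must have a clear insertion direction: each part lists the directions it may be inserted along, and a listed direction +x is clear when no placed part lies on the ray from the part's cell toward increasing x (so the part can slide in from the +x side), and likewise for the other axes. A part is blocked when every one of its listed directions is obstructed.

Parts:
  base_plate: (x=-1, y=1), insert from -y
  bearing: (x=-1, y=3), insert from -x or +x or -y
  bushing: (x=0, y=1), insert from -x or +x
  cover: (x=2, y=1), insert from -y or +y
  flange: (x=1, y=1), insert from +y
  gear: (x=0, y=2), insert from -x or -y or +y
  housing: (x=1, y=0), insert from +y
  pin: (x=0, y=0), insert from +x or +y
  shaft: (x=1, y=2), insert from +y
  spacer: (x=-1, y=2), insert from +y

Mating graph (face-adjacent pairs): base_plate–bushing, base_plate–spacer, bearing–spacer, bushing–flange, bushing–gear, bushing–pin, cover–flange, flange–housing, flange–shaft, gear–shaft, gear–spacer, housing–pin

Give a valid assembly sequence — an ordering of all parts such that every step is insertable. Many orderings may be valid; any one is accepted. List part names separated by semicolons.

1. pin@(0, 0) [+x clear] — {pin}
2. housing@(1, 0) [+y clear] — {housing, pin}
3. flange@(1, 1) [+y clear] — {flange, housing, pin}
4. shaft@(1, 2) [+y clear] — {flange, housing, pin, shaft}
5. bushing@(0, 1) [-x clear] — {bushing, flange, housing, pin, shaft}
6. base_plate@(-1, 1) [-y clear] — {base_plate, bushing, flange, housing, pin, shaft}
7. cover@(2, 1) [-y clear] — {base_plate, bushing, cover, flange, housing, pin, shaft}
8. gear@(0, 2) [-x clear] — {base_plate, bushing, cover, flange, gear, housing, pin, shaft}
9. spacer@(-1, 2) [+y clear] — {base_plate, bushing, cover, flange, gear, housing, pin, shaft, spacer}
10. bearing@(-1, 3) [-x clear] — {base_plate, bearing, bushing, cover, flange, gear, housing, pin, shaft, spacer}

pin; housing; flange; shaft; bushing; base_plate; cover; gear; spacer; bearing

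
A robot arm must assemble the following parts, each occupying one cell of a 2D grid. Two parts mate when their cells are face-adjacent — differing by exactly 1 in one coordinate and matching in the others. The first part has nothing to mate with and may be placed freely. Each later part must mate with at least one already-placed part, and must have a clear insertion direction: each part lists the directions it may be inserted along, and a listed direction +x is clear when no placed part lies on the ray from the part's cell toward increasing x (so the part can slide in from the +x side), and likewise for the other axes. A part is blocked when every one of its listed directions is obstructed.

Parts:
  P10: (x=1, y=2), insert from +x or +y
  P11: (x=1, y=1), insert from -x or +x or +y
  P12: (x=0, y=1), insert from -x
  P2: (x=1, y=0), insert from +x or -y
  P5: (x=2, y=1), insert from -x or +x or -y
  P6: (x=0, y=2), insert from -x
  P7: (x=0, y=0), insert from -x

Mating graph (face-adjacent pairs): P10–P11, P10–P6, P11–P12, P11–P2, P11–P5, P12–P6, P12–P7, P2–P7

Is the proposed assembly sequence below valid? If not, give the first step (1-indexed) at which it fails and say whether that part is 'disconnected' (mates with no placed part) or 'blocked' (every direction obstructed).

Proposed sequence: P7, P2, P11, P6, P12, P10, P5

Invalid at step 4 (disconnected)

1. P7@(0, 0) [-x clear] — {P7}
2. P2@(1, 0) [+x clear] — {P2, P7}
3. P11@(1, 1) [-x clear] — {P11, P2, P7}
4. P6@(0, 2) — no placed neighbour ⇒ disconnected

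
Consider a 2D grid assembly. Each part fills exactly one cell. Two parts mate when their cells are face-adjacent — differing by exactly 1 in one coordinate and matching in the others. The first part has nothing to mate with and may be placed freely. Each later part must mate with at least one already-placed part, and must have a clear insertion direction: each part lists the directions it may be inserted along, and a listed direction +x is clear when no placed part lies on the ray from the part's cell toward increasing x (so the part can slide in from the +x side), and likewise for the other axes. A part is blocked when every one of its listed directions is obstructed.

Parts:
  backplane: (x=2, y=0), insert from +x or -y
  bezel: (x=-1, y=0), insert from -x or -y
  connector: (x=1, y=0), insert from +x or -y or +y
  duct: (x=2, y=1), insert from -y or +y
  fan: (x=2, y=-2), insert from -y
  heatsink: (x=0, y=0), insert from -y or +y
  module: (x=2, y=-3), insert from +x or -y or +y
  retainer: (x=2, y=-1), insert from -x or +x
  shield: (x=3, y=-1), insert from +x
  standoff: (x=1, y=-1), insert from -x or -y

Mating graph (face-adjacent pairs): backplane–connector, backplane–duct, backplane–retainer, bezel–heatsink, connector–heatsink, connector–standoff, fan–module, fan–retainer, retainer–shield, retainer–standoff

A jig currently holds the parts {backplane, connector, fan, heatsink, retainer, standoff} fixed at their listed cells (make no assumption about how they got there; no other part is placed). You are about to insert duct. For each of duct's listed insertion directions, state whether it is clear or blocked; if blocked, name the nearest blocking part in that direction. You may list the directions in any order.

+y: clear; -y: blocked by backplane

-y: nearest on ray is backplane@(2, 0) ⇒ blocked
+y: ray from duct(2, 1) has no placed part ⇒ clear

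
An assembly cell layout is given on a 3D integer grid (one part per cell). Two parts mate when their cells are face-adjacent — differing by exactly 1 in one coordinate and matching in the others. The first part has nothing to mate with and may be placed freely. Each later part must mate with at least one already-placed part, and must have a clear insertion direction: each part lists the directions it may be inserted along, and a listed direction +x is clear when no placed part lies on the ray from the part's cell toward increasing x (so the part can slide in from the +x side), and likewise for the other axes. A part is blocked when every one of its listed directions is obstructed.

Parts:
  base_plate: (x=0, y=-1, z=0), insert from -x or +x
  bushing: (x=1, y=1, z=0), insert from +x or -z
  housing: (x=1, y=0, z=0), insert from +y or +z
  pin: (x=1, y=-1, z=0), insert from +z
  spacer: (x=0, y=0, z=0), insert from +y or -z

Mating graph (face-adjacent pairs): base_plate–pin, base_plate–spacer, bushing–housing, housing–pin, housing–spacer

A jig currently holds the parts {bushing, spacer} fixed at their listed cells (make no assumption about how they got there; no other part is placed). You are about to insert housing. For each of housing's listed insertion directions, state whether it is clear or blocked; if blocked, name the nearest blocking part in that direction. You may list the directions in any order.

+y: nearest on ray is bushing@(1, 1, 0) ⇒ blocked
+z: ray from housing(1, 0, 0) has no placed part ⇒ clear

+y: blocked by bushing; +z: clear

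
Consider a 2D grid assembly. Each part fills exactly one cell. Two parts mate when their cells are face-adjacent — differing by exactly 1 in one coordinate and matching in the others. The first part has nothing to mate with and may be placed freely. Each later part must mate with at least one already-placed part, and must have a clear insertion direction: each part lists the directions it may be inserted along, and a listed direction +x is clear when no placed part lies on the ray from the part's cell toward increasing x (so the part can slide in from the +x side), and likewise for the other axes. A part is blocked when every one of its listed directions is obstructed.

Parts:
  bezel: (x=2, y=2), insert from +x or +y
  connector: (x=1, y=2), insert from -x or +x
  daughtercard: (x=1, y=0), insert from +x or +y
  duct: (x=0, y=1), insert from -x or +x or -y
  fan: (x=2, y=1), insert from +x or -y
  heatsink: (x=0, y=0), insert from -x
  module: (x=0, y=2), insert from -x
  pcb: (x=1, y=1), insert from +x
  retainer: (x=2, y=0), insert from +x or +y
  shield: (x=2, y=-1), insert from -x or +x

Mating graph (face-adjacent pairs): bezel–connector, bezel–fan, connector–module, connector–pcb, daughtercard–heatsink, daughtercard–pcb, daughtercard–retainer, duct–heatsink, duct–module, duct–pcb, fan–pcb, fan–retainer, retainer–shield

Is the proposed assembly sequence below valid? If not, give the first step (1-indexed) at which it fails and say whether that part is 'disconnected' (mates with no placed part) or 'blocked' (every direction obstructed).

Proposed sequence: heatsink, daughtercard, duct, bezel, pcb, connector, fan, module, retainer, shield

1. heatsink@(0, 0) [-x clear] — {heatsink}
2. daughtercard@(1, 0) [+x clear] — {daughtercard, heatsink}
3. duct@(0, 1) [-x clear] — {daughtercard, duct, heatsink}
4. bezel@(2, 2) — no placed neighbour ⇒ disconnected

Invalid at step 4 (disconnected)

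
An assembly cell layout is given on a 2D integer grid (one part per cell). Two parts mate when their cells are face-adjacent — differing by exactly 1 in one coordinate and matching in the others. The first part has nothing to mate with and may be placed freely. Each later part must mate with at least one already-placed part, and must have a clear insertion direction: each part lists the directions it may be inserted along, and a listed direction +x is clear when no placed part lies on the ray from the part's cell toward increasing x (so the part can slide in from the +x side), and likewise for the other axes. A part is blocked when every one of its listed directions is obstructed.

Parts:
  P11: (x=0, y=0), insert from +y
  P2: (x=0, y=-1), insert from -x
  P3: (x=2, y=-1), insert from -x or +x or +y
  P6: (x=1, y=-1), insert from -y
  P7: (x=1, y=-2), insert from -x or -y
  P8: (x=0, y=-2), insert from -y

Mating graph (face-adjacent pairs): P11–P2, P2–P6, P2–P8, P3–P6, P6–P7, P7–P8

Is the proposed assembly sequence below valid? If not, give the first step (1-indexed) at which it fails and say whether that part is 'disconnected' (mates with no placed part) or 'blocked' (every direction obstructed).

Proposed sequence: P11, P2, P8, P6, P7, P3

Valid

1. P11@(0, 0) [+y clear] — {P11}
2. P2@(0, -1) [-x clear] — {P11, P2}
3. P8@(0, -2) [-y clear] — {P11, P2, P8}
4. P6@(1, -1) [-y clear] — {P11, P2, P6, P8}
5. P7@(1, -2) [-y clear] — {P11, P2, P6, P7, P8}
6. P3@(2, -1) [+x clear] — {P11, P2, P3, P6, P7, P8}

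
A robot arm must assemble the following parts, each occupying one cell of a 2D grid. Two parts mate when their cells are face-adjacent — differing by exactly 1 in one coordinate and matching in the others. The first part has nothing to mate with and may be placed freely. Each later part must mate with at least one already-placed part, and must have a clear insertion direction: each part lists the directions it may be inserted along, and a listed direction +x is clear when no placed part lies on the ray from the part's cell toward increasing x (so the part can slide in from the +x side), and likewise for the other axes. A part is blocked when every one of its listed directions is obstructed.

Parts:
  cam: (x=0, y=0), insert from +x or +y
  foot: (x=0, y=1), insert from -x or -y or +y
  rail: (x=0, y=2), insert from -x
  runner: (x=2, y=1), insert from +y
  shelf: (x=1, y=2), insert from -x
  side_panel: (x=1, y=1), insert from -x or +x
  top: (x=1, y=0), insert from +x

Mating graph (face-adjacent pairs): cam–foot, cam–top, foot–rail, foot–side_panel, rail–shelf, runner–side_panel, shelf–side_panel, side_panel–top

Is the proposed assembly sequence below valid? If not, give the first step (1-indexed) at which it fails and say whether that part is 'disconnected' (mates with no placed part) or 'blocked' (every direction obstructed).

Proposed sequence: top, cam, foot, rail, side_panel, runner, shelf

1. top@(1, 0) [+x clear] — {top}
2. cam@(0, 0) [+y clear] — {cam, top}
3. foot@(0, 1) [-x clear] — {cam, foot, top}
4. rail@(0, 2) [-x clear] — {cam, foot, rail, top}
5. side_panel@(1, 1) [+x clear] — {cam, foot, rail, side_panel, top}
6. runner@(2, 1) [+y clear] — {cam, foot, rail, runner, side_panel, top}
7. shelf@(1, 2) — -x all obstructed ⇒ blocked

Invalid at step 7 (blocked)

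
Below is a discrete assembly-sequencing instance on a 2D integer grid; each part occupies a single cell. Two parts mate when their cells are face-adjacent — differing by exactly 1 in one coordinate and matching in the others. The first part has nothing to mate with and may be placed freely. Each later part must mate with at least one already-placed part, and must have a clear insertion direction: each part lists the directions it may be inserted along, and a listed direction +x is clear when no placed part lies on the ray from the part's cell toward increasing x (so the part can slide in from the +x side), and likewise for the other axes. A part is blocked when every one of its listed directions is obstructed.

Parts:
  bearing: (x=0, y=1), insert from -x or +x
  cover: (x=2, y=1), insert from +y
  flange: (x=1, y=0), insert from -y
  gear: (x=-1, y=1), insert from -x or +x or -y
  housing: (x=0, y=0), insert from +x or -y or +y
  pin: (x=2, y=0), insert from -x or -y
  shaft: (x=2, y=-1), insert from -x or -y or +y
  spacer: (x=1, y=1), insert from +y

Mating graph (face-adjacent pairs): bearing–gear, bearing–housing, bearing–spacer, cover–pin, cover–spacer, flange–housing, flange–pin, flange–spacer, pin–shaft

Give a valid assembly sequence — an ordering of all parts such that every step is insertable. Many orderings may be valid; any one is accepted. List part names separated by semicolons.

1. spacer@(1, 1) [+y clear] — {spacer}
2. bearing@(0, 1) [-x clear] — {bearing, spacer}
3. flange@(1, 0) [-y clear] — {bearing, flange, spacer}
4. pin@(2, 0) [-y clear] — {bearing, flange, pin, spacer}
5. shaft@(2, -1) [-x clear] — {bearing, flange, pin, shaft, spacer}
6. cover@(2, 1) [+y clear] — {bearing, cover, flange, pin, shaft, spacer}
7. housing@(0, 0) [-y clear] — {bearing, cover, flange, housing, pin, shaft, spacer}
8. gear@(-1, 1) [-x clear] — {bearing, cover, flange, gear, housing, pin, shaft, spacer}

spacer; bearing; flange; pin; shaft; cover; housing; gear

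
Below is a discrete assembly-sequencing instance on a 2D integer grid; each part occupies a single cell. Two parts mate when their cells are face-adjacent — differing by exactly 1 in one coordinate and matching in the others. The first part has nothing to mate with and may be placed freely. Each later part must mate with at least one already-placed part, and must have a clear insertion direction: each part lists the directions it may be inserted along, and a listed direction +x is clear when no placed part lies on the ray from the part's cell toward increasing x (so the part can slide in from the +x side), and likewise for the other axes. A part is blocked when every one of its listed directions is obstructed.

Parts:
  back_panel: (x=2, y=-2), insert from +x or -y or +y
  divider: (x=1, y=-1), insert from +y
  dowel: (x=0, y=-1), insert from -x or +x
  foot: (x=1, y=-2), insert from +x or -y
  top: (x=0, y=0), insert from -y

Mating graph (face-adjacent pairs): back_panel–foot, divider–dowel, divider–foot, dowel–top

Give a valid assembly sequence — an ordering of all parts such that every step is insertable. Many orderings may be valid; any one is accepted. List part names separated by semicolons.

1. top@(0, 0) [-y clear] — {top}
2. dowel@(0, -1) [-x clear] — {dowel, top}
3. divider@(1, -1) [+y clear] — {divider, dowel, top}
4. foot@(1, -2) [+x clear] — {divider, dowel, foot, top}
5. back_panel@(2, -2) [+x clear] — {back_panel, divider, dowel, foot, top}

top; dowel; divider; foot; back_panel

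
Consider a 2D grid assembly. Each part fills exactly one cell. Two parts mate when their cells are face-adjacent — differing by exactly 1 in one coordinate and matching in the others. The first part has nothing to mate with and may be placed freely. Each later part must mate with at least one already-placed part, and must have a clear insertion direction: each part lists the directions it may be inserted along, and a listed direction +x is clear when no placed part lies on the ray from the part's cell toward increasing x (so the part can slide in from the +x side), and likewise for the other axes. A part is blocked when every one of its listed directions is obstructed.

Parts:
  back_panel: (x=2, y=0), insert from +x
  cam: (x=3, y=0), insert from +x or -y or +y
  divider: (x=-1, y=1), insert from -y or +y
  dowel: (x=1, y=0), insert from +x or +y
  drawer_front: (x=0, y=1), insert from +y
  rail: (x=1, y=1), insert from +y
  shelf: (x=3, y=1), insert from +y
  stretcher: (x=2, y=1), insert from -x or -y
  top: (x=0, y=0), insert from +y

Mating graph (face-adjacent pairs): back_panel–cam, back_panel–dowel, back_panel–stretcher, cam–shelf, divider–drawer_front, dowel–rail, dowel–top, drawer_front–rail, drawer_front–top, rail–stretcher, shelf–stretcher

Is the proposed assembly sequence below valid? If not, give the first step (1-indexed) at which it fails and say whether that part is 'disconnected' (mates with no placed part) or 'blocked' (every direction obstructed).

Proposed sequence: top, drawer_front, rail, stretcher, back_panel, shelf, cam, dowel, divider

Invalid at step 8 (blocked)

1. top@(0, 0) [+y clear] — {top}
2. drawer_front@(0, 1) [+y clear] — {drawer_front, top}
3. rail@(1, 1) [+y clear] — {drawer_front, rail, top}
4. stretcher@(2, 1) [-y clear] — {drawer_front, rail, stretcher, top}
5. back_panel@(2, 0) [+x clear] — {back_panel, drawer_front, rail, stretcher, top}
6. shelf@(3, 1) [+y clear] — {back_panel, drawer_front, rail, shelf, stretcher, top}
7. cam@(3, 0) [+x clear] — {back_panel, cam, drawer_front, rail, shelf, stretcher, top}
8. dowel@(1, 0) — +x/+y all obstructed ⇒ blocked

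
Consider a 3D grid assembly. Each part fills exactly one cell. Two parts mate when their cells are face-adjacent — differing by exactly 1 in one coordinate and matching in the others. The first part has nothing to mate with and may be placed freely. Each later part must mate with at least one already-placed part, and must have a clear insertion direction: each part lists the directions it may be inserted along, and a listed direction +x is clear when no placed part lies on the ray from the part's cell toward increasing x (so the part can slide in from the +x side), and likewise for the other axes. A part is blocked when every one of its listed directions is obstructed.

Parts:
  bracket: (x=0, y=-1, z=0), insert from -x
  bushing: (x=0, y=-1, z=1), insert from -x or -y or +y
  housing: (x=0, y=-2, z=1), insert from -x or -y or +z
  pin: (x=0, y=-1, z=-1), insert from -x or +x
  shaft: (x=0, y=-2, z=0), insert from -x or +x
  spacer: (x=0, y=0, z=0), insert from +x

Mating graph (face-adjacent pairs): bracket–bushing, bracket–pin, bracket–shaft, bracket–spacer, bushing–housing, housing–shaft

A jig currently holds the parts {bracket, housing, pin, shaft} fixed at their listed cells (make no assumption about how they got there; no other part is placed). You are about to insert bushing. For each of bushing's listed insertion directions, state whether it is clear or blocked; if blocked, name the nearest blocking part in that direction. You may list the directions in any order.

-x: ray from bushing(0, -1, 1) has no placed part ⇒ clear
-y: nearest on ray is housing@(0, -2, 1) ⇒ blocked
+y: ray from bushing(0, -1, 1) has no placed part ⇒ clear

+y: clear; -x: clear; -y: blocked by housing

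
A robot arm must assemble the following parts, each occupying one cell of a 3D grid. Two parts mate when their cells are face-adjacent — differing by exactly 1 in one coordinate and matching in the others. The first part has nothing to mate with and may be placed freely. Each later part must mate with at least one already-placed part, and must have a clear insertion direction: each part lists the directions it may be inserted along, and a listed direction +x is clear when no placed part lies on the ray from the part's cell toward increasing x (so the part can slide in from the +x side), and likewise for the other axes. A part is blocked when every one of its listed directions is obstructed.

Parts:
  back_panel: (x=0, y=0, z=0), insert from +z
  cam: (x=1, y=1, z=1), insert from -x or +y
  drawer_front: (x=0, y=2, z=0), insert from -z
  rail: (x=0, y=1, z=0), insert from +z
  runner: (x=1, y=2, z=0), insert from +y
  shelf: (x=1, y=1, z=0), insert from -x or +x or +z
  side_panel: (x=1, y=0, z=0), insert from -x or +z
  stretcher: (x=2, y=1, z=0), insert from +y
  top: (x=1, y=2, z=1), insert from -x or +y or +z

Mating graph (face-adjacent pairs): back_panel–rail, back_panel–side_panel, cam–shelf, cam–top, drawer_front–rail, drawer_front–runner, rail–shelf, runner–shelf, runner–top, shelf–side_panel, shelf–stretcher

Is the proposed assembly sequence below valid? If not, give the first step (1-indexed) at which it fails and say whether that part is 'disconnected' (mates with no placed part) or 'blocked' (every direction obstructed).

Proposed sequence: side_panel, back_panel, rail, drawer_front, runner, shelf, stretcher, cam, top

Valid

1. side_panel@(1, 0, 0) [-x clear] — {side_panel}
2. back_panel@(0, 0, 0) [+z clear] — {back_panel, side_panel}
3. rail@(0, 1, 0) [+z clear] — {back_panel, rail, side_panel}
4. drawer_front@(0, 2, 0) [-z clear] — {back_panel, drawer_front, rail, side_panel}
5. runner@(1, 2, 0) [+y clear] — {back_panel, drawer_front, rail, runner, side_panel}
6. shelf@(1, 1, 0) [+x clear] — {back_panel, drawer_front, rail, runner, shelf, side_panel}
7. stretcher@(2, 1, 0) [+y clear] — {back_panel, drawer_front, rail, runner, shelf, side_panel, stretcher}
8. cam@(1, 1, 1) [-x clear] — {back_panel, cam, drawer_front, rail, runner, shelf, side_panel, stretcher}
9. top@(1, 2, 1) [-x clear] — {back_panel, cam, drawer_front, rail, runner, shelf, side_panel, stretcher, top}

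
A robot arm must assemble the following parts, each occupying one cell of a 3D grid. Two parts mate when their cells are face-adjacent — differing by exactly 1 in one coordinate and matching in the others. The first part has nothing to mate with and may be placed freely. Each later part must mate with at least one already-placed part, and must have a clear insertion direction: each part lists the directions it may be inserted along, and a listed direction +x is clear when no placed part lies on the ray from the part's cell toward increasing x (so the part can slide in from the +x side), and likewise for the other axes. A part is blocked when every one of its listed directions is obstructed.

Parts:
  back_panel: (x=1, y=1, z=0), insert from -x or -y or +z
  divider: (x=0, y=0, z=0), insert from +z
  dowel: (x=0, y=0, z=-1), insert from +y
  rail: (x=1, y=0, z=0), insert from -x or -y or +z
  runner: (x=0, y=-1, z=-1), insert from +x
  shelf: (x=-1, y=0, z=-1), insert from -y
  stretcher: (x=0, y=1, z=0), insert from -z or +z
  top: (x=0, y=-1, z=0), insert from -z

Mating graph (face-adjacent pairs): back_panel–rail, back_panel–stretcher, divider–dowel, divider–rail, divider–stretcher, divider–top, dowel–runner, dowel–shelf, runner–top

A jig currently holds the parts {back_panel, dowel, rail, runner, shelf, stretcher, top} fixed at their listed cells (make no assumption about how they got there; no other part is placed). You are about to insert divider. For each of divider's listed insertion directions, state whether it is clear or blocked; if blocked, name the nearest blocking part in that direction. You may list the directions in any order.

+z: ray from divider(0, 0, 0) has no placed part ⇒ clear

+z: clear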